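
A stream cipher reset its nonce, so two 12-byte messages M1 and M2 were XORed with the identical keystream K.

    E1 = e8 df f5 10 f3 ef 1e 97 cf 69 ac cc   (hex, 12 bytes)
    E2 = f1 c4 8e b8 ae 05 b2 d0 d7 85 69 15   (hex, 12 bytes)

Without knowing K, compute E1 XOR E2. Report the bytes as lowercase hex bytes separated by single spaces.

E1 ⊕ E2 = (M1 ⊕ K) ⊕ (M2 ⊕ K) = M1 ⊕ M2 — the shared key cancels under XOR.
e8 XOR f1 = 19
df XOR c4 = 1b
f5 XOR 8e = 7b
10 XOR b8 = a8
f3 XOR ae = 5d
ef XOR 05 = ea
1e XOR b2 = ac
97 XOR d0 = 47
cf XOR d7 = 18
69 XOR 85 = ec
ac XOR 69 = c5
cc XOR 15 = d9

19 1b 7b a8 5d ea ac 47 18 ec c5 d9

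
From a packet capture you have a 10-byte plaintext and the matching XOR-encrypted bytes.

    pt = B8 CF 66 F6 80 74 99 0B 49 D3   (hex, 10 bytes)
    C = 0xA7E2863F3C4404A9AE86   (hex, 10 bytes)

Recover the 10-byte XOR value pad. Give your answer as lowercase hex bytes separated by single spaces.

1f 2d e0 c9 bc 30 9d a2 e7 55

Since C = pt ⊕ pad, XORing both sides with pt gives pad = pt ⊕ C.
184 XOR 167 =  31
207 XOR 226 =  45
102 XOR 134 = 224
246 XOR  63 = 201
128 XOR  60 = 188
116 XOR  68 =  48
153 XOR   4 = 157
 11 XOR 169 = 162
 73 XOR 174 = 231
211 XOR 134 =  85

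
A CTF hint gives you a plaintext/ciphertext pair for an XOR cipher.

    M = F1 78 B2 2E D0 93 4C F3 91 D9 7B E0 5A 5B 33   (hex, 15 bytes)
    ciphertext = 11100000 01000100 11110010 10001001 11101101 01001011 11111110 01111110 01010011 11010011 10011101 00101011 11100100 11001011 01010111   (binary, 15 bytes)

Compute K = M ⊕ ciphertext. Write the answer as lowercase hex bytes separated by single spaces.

Since ciphertext = M ⊕ K, XORing both sides with M gives K = M ⊕ ciphertext.
byte 0: f1 XOR e0 = 11
byte 1: 78 XOR 44 = 3c
byte 2: b2 XOR f2 = 40
byte 3: 2e XOR 89 = a7
byte 4: d0 XOR ed = 3d
byte 5: 93 XOR 4b = d8
byte 6: 4c XOR fe = b2
byte 7: f3 XOR 7e = 8d
byte 8: 91 XOR 53 = c2
byte 9: d9 XOR d3 = 0a
byte 10: 7b XOR 9d = e6
byte 11: e0 XOR 2b = cb
byte 12: 5a XOR e4 = be
byte 13: 5b XOR cb = 90
byte 14: 33 XOR 57 = 64

11 3c 40 a7 3d d8 b2 8d c2 0a e6 cb be 90 64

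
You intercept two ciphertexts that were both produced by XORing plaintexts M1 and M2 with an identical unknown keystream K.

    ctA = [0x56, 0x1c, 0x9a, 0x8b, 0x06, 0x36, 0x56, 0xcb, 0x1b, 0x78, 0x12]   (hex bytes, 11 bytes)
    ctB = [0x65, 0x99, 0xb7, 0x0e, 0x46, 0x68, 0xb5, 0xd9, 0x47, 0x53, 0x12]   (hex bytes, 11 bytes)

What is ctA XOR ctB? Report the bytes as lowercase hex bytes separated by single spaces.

ctA ⊕ ctB = (M1 ⊕ K) ⊕ (M2 ⊕ K) = M1 ⊕ M2 — the shared key cancels under XOR.
56 ^ 65 = 33
1c ^ 99 = 85
9a ^ b7 = 2d
8b ^ 0e = 85
06 ^ 46 = 40
36 ^ 68 = 5e
56 ^ b5 = e3
cb ^ d9 = 12
1b ^ 47 = 5c
78 ^ 53 = 2b
12 ^ 12 = 00

33 85 2d 85 40 5e e3 12 5c 2b 00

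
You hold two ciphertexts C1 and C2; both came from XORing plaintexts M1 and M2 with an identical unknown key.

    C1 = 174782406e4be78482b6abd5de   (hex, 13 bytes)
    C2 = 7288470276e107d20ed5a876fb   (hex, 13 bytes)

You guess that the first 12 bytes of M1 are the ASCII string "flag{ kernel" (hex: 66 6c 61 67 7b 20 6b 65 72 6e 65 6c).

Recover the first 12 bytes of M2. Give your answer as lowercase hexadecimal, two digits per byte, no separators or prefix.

First, C1 ⊕ C2 = (M1 ⊕ K) ⊕ (M2 ⊕ K) = M1 ⊕ M2, so the key drops out. Then M2 = (M1 ⊕ M2) ⊕ M1 over the first 12 bytes.
byte 0: (17 XOR 72) XOR 66 = 65 XOR 66 = 03
byte 1: (47 XOR 88) XOR 6c = cf XOR 6c = a3
byte 2: (82 XOR 47) XOR 61 = c5 XOR 61 = a4
byte 3: (40 XOR 02) XOR 67 = 42 XOR 67 = 25
byte 4: (6e XOR 76) XOR 7b = 18 XOR 7b = 63
byte 5: (4b XOR e1) XOR 20 = aa XOR 20 = 8a
byte 6: (e7 XOR 07) XOR 6b = e0 XOR 6b = 8b
byte 7: (84 XOR d2) XOR 65 = 56 XOR 65 = 33
byte 8: (82 XOR 0e) XOR 72 = 8c XOR 72 = fe
byte 9: (b6 XOR d5) XOR 6e = 63 XOR 6e = 0d
byte 10: (ab XOR a8) XOR 65 = 03 XOR 65 = 66
byte 11: (d5 XOR 76) XOR 6c = a3 XOR 6c = cf

03a3a425638a8b33fe0d66cf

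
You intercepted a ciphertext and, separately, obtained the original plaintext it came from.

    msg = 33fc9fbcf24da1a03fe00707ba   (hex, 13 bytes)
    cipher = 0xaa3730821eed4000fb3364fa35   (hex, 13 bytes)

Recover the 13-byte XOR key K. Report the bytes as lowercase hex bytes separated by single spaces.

99 cb af 3e ec a0 e1 a0 c4 d3 63 fd 8f

Since cipher = msg ⊕ K, XORing both sides with msg gives K = msg ⊕ cipher.
byte 0: 33 xor aa = 99
byte 1: fc xor 37 = cb
byte 2: 9f xor 30 = af
byte 3: bc xor 82 = 3e
byte 4: f2 xor 1e = ec
byte 5: 4d xor ed = a0
byte 6: a1 xor 40 = e1
byte 7: a0 xor 00 = a0
byte 8: 3f xor fb = c4
byte 9: e0 xor 33 = d3
byte 10: 07 xor 64 = 63
byte 11: 07 xor fa = fd
byte 12: ba xor 35 = 8f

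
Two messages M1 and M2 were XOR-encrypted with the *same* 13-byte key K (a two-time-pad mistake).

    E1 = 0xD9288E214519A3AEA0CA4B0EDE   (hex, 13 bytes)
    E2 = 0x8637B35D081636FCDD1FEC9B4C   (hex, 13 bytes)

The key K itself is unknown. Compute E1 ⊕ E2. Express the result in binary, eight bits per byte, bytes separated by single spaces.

E1 ⊕ E2 = (M1 ⊕ K) ⊕ (M2 ⊕ K) = M1 ⊕ M2 — the shared key cancels under XOR.
d9 XOR 86 = 5f
28 XOR 37 = 1f
8e XOR b3 = 3d
21 XOR 5d = 7c
45 XOR 08 = 4d
19 XOR 16 = 0f
a3 XOR 36 = 95
ae XOR fc = 52
a0 XOR dd = 7d
ca XOR 1f = d5
4b XOR ec = a7
0e XOR 9b = 95
de XOR 4c = 92

01011111 00011111 00111101 01111100 01001101 00001111 10010101 01010010 01111101 11010101 10100111 10010101 10010010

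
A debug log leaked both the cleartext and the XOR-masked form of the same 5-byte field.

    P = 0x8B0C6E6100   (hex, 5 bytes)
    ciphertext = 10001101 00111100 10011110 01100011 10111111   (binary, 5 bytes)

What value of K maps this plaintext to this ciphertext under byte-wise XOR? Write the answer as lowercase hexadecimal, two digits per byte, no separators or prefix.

Since ciphertext = P ⊕ K, XORing both sides with P gives K = P ⊕ ciphertext.
byte 0: 8b XOR 8d = 06
byte 1: 0c XOR 3c = 30
byte 2: 6e XOR 9e = f0
byte 3: 61 XOR 63 = 02
byte 4: 00 XOR bf = bf

0630f002bf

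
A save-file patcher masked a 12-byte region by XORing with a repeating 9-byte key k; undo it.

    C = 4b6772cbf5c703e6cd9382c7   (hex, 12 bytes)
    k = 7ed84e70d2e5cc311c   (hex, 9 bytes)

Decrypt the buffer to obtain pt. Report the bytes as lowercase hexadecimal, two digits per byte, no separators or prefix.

The 9-byte key repeats, so the effective keystream is 7e d8 4e 70 d2 e5 cc 31 1c 7e d8 4e.
byte 0:  75 xor 126 =  53
byte 1: 103 xor 216 = 191
byte 2: 114 xor  78 =  60
byte 3: 203 xor 112 = 187
byte 4: 245 xor 210 =  39
byte 5: 199 xor 229 =  34
byte 6:   3 xor 204 = 207
byte 7: 230 xor  49 = 215
byte 8: 205 xor  28 = 209
byte 9: 147 xor 126 = 237
byte 10: 130 xor 216 =  90
byte 11: 199 xor  78 = 137

35bf3cbb2722cfd7d1ed5a89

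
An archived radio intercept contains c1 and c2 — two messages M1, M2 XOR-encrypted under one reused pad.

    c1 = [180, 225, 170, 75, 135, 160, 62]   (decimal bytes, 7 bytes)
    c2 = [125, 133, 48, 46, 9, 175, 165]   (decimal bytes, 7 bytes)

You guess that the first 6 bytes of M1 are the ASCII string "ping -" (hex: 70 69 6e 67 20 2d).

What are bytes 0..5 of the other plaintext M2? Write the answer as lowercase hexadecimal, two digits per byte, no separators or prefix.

b90df402ae22

First, c1 ⊕ c2 = (M1 ⊕ K) ⊕ (M2 ⊕ K) = M1 ⊕ M2, so the key drops out. Then M2 = (M1 ⊕ M2) ⊕ M1 over the first 6 bytes.
byte 0: (b4 xor 7d) xor 70 = c9 xor 70 = b9
byte 1: (e1 xor 85) xor 69 = 64 xor 69 = 0d
byte 2: (aa xor 30) xor 6e = 9a xor 6e = f4
byte 3: (4b xor 2e) xor 67 = 65 xor 67 = 02
byte 4: (87 xor 09) xor 20 = 8e xor 20 = ae
byte 5: (a0 xor af) xor 2d = 0f xor 2d = 22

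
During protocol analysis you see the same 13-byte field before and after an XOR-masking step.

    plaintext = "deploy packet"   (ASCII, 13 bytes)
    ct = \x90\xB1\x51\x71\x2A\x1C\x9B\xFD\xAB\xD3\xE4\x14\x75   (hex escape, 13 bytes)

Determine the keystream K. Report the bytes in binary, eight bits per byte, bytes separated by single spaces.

11110100 11010100 00100001 00011101 01000101 01100101 10111011 10001101 11001010 10110000 10001111 01110001 00000001

Since ct = plaintext ⊕ K, XORing both sides with plaintext gives K = plaintext ⊕ ct.
64 XOR 90 = f4
65 XOR b1 = d4
70 XOR 51 = 21
6c XOR 71 = 1d
6f XOR 2a = 45
79 XOR 1c = 65
20 XOR 9b = bb
70 XOR fd = 8d
61 XOR ab = ca
63 XOR d3 = b0
6b XOR e4 = 8f
65 XOR 14 = 71
74 XOR 75 = 01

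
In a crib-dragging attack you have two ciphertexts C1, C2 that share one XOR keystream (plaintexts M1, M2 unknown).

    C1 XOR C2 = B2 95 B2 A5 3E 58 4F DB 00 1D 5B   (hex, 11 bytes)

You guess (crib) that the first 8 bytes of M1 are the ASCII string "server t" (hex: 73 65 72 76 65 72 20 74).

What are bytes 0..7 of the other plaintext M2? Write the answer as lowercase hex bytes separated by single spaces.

Since C1 ⊕ C2 = M1 ⊕ M2, XORing with the guessed M1 bytes yields the corresponding M2 bytes: M2 = (C1 ⊕ C2) ⊕ M1.
byte 0: b2 XOR 73 = c1
byte 1: 95 XOR 65 = f0
byte 2: b2 XOR 72 = c0
byte 3: a5 XOR 76 = d3
byte 4: 3e XOR 65 = 5b
byte 5: 58 XOR 72 = 2a
byte 6: 4f XOR 20 = 6f
byte 7: db XOR 74 = af

c1 f0 c0 d3 5b 2a 6f af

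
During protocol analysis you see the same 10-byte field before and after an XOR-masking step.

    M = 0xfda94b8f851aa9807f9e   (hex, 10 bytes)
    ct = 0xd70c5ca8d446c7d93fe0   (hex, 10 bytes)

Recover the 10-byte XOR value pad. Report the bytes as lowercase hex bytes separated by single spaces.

2a a5 17 27 51 5c 6e 59 40 7e

Since ct = M ⊕ pad, XORing both sides with M gives pad = M ⊕ ct.
fd ⊕ d7 = 2a
a9 ⊕ 0c = a5
4b ⊕ 5c = 17
8f ⊕ a8 = 27
85 ⊕ d4 = 51
1a ⊕ 46 = 5c
a9 ⊕ c7 = 6e
80 ⊕ d9 = 59
7f ⊕ 3f = 40
9e ⊕ e0 = 7e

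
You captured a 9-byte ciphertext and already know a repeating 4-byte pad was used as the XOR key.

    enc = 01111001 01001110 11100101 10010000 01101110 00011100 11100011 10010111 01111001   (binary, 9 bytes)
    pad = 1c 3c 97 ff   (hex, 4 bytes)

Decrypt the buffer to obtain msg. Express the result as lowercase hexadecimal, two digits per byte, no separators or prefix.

The 4-byte key repeats, so the effective keystream is 1c 3c 97 ff 1c 3c 97 ff 1c.
byte 0: 79 XOR 1c = 65
byte 1: 4e XOR 3c = 72
byte 2: e5 XOR 97 = 72
byte 3: 90 XOR ff = 6f
byte 4: 6e XOR 1c = 72
byte 5: 1c XOR 3c = 20
byte 6: e3 XOR 97 = 74
byte 7: 97 XOR ff = 68
byte 8: 79 XOR 1c = 65

6572726f7220746865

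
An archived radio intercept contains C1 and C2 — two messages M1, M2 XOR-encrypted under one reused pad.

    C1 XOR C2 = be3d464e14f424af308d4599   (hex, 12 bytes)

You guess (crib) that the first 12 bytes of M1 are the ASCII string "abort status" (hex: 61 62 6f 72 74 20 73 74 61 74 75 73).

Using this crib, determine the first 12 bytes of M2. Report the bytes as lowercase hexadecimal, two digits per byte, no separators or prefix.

df5f293c60d457db51f930ea

Since C1 ⊕ C2 = M1 ⊕ M2, XORing with the guessed M1 bytes yields the corresponding M2 bytes: M2 = (C1 ⊕ C2) ⊕ M1.
byte 0: 190 XOR  97 = 223
byte 1:  61 XOR  98 =  95
byte 2:  70 XOR 111 =  41
byte 3:  78 XOR 114 =  60
byte 4:  20 XOR 116 =  96
byte 5: 244 XOR  32 = 212
byte 6:  36 XOR 115 =  87
byte 7: 175 XOR 116 = 219
byte 8:  48 XOR  97 =  81
byte 9: 141 XOR 116 = 249
byte 10:  69 XOR 117 =  48
byte 11: 153 XOR 115 = 234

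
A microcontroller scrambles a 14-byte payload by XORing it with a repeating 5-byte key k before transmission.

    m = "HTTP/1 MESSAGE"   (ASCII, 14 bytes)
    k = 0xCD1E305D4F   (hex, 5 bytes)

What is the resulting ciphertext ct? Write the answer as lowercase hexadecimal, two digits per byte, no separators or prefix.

The 5-byte key repeats, so the effective keystream is cd 1e 30 5d 4f cd 1e 30 5d 4f cd 1e 30 5d.
byte 0: 48 XOR cd = 85
byte 1: 54 XOR 1e = 4a
byte 2: 54 XOR 30 = 64
byte 3: 50 XOR 5d = 0d
byte 4: 2f XOR 4f = 60
byte 5: 31 XOR cd = fc
byte 6: 20 XOR 1e = 3e
byte 7: 4d XOR 30 = 7d
byte 8: 45 XOR 5d = 18
byte 9: 53 XOR 4f = 1c
byte 10: 53 XOR cd = 9e
byte 11: 41 XOR 1e = 5f
byte 12: 47 XOR 30 = 77
byte 13: 45 XOR 5d = 18

854a640d60fc3e7d181c9e5f7718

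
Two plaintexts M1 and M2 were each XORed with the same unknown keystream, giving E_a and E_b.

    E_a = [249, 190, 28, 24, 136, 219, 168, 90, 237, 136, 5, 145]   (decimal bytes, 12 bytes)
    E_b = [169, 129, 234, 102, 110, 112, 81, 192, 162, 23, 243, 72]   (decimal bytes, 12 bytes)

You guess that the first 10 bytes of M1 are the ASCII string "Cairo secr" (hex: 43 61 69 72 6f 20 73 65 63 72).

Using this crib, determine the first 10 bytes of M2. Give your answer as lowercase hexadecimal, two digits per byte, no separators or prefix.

First, E_a ⊕ E_b = (M1 ⊕ K) ⊕ (M2 ⊕ K) = M1 ⊕ M2, so the key drops out. Then M2 = (M1 ⊕ M2) ⊕ M1 over the first 10 bytes.
byte 0: (f9 ^ a9) ^ 43 = 50 ^ 43 = 13
byte 1: (be ^ 81) ^ 61 = 3f ^ 61 = 5e
byte 2: (1c ^ ea) ^ 69 = f6 ^ 69 = 9f
byte 3: (18 ^ 66) ^ 72 = 7e ^ 72 = 0c
byte 4: (88 ^ 6e) ^ 6f = e6 ^ 6f = 89
byte 5: (db ^ 70) ^ 20 = ab ^ 20 = 8b
byte 6: (a8 ^ 51) ^ 73 = f9 ^ 73 = 8a
byte 7: (5a ^ c0) ^ 65 = 9a ^ 65 = ff
byte 8: (ed ^ a2) ^ 63 = 4f ^ 63 = 2c
byte 9: (88 ^ 17) ^ 72 = 9f ^ 72 = ed

135e9f0c898b8aff2ced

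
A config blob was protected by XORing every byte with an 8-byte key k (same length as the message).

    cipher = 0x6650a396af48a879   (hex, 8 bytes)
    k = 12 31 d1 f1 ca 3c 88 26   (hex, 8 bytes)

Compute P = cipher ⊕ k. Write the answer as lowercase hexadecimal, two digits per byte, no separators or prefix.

byte 0: 66 XOR 12 = 74
byte 1: 50 XOR 31 = 61
byte 2: a3 XOR d1 = 72
byte 3: 96 XOR f1 = 67
byte 4: af XOR ca = 65
byte 5: 48 XOR 3c = 74
byte 6: a8 XOR 88 = 20
byte 7: 79 XOR 26 = 5f

746172676574205f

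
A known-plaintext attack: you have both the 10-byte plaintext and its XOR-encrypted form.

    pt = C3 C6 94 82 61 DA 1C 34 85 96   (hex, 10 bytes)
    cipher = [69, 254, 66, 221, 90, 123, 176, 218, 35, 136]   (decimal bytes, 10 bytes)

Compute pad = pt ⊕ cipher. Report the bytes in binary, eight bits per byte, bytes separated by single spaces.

Since cipher = pt ⊕ pad, XORing both sides with pt gives pad = pt ⊕ cipher.
byte 0: c3 xor 45 = 86
byte 1: c6 xor fe = 38
byte 2: 94 xor 42 = d6
byte 3: 82 xor dd = 5f
byte 4: 61 xor 5a = 3b
byte 5: da xor 7b = a1
byte 6: 1c xor b0 = ac
byte 7: 34 xor da = ee
byte 8: 85 xor 23 = a6
byte 9: 96 xor 88 = 1e

10000110 00111000 11010110 01011111 00111011 10100001 10101100 11101110 10100110 00011110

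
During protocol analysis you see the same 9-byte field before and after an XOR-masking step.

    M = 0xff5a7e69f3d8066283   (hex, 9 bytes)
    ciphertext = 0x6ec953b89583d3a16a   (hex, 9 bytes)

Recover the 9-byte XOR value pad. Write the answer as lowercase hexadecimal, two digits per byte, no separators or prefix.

91932dd1665bd5c3e9

Since ciphertext = M ⊕ pad, XORing both sides with M gives pad = M ⊕ ciphertext.
ff ^ 6e = 91
5a ^ c9 = 93
7e ^ 53 = 2d
69 ^ b8 = d1
f3 ^ 95 = 66
d8 ^ 83 = 5b
06 ^ d3 = d5
62 ^ a1 = c3
83 ^ 6a = e9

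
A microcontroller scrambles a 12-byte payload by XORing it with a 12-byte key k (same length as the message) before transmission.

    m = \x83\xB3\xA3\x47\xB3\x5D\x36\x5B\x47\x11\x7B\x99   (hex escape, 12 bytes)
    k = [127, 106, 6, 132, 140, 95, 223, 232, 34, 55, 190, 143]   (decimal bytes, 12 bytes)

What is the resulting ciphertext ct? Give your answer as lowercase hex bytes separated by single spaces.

XOR is its own inverse, so applying the key byte-wise gives the result directly.
131 ^ 127 = 252
179 ^ 106 = 217
163 ^   6 = 165
 71 ^ 132 = 195
179 ^ 140 =  63
 93 ^  95 =   2
 54 ^ 223 = 233
 91 ^ 232 = 179
 71 ^  34 = 101
 17 ^  55 =  38
123 ^ 190 = 197
153 ^ 143 =  22

fc d9 a5 c3 3f 02 e9 b3 65 26 c5 16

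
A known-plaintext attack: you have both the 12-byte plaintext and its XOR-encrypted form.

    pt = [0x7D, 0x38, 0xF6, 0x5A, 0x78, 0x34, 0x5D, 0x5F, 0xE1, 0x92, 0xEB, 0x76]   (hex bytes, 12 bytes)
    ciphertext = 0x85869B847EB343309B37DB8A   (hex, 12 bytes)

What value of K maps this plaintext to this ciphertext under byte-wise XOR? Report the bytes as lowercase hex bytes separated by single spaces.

f8 be 6d de 06 87 1e 6f 7a a5 30 fc

Since ciphertext = pt ⊕ K, XORing both sides with pt gives K = pt ⊕ ciphertext.
01111101 ⊕ 10000101 = 11111000
00111000 ⊕ 10000110 = 10111110
11110110 ⊕ 10011011 = 01101101
01011010 ⊕ 10000100 = 11011110
01111000 ⊕ 01111110 = 00000110
00110100 ⊕ 10110011 = 10000111
01011101 ⊕ 01000011 = 00011110
01011111 ⊕ 00110000 = 01101111
11100001 ⊕ 10011011 = 01111010
10010010 ⊕ 00110111 = 10100101
11101011 ⊕ 11011011 = 00110000
01110110 ⊕ 10001010 = 11111100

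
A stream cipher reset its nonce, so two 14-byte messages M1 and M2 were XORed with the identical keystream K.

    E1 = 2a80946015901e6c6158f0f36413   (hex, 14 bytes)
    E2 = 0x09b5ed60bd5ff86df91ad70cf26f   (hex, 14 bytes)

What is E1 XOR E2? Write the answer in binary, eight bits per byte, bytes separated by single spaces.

E1 ⊕ E2 = (M1 ⊕ K) ⊕ (M2 ⊕ K) = M1 ⊕ M2 — the shared key cancels under XOR.
00101010 xor 00001001 = 00100011
10000000 xor 10110101 = 00110101
10010100 xor 11101101 = 01111001
01100000 xor 01100000 = 00000000
00010101 xor 10111101 = 10101000
10010000 xor 01011111 = 11001111
00011110 xor 11111000 = 11100110
01101100 xor 01101101 = 00000001
01100001 xor 11111001 = 10011000
01011000 xor 00011010 = 01000010
11110000 xor 11010111 = 00100111
11110011 xor 00001100 = 11111111
01100100 xor 11110010 = 10010110
00010011 xor 01101111 = 01111100

00100011 00110101 01111001 00000000 10101000 11001111 11100110 00000001 10011000 01000010 00100111 11111111 10010110 01111100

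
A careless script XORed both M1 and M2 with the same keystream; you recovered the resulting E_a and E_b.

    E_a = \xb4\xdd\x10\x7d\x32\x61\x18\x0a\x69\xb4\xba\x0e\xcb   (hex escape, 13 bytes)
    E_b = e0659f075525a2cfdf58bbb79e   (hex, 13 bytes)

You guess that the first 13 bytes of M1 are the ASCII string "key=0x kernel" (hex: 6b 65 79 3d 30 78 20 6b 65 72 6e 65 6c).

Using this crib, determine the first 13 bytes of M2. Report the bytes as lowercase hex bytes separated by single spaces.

3f dd f6 47 57 3c 9a ae d3 9e 6f dc 39

First, E_a ⊕ E_b = (M1 ⊕ K) ⊕ (M2 ⊕ K) = M1 ⊕ M2, so the key drops out. Then M2 = (M1 ⊕ M2) ⊕ M1 over the first 13 bytes.
byte 0: (b4 ⊕ e0) ⊕ 6b = 54 ⊕ 6b = 3f
byte 1: (dd ⊕ 65) ⊕ 65 = b8 ⊕ 65 = dd
byte 2: (10 ⊕ 9f) ⊕ 79 = 8f ⊕ 79 = f6
byte 3: (7d ⊕ 07) ⊕ 3d = 7a ⊕ 3d = 47
byte 4: (32 ⊕ 55) ⊕ 30 = 67 ⊕ 30 = 57
byte 5: (61 ⊕ 25) ⊕ 78 = 44 ⊕ 78 = 3c
byte 6: (18 ⊕ a2) ⊕ 20 = ba ⊕ 20 = 9a
byte 7: (0a ⊕ cf) ⊕ 6b = c5 ⊕ 6b = ae
byte 8: (69 ⊕ df) ⊕ 65 = b6 ⊕ 65 = d3
byte 9: (b4 ⊕ 58) ⊕ 72 = ec ⊕ 72 = 9e
byte 10: (ba ⊕ bb) ⊕ 6e = 01 ⊕ 6e = 6f
byte 11: (0e ⊕ b7) ⊕ 65 = b9 ⊕ 65 = dc
byte 12: (cb ⊕ 9e) ⊕ 6c = 55 ⊕ 6c = 39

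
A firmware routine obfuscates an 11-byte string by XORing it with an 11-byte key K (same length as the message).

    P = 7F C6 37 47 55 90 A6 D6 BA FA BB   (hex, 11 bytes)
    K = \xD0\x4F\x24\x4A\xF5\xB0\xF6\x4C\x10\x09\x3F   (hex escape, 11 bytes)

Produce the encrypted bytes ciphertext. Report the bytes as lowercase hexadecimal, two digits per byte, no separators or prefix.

af89130da020509aaaf384

7f xor d0 = af
c6 xor 4f = 89
37 xor 24 = 13
47 xor 4a = 0d
55 xor f5 = a0
90 xor b0 = 20
a6 xor f6 = 50
d6 xor 4c = 9a
ba xor 10 = aa
fa xor 09 = f3
bb xor 3f = 84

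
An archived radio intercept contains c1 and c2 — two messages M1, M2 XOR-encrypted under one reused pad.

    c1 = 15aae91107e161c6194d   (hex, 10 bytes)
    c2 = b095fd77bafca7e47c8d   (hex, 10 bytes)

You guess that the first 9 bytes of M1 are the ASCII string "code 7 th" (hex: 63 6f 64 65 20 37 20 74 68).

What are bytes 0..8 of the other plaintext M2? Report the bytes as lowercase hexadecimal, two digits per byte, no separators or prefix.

First, c1 ⊕ c2 = (M1 ⊕ K) ⊕ (M2 ⊕ K) = M1 ⊕ M2, so the key drops out. Then M2 = (M1 ⊕ M2) ⊕ M1 over the first 9 bytes.
byte 0: (15 ⊕ b0) ⊕ 63 = a5 ⊕ 63 = c6
byte 1: (aa ⊕ 95) ⊕ 6f = 3f ⊕ 6f = 50
byte 2: (e9 ⊕ fd) ⊕ 64 = 14 ⊕ 64 = 70
byte 3: (11 ⊕ 77) ⊕ 65 = 66 ⊕ 65 = 03
byte 4: (07 ⊕ ba) ⊕ 20 = bd ⊕ 20 = 9d
byte 5: (e1 ⊕ fc) ⊕ 37 = 1d ⊕ 37 = 2a
byte 6: (61 ⊕ a7) ⊕ 20 = c6 ⊕ 20 = e6
byte 7: (c6 ⊕ e4) ⊕ 74 = 22 ⊕ 74 = 56
byte 8: (19 ⊕ 7c) ⊕ 68 = 65 ⊕ 68 = 0d

c65070039d2ae6560d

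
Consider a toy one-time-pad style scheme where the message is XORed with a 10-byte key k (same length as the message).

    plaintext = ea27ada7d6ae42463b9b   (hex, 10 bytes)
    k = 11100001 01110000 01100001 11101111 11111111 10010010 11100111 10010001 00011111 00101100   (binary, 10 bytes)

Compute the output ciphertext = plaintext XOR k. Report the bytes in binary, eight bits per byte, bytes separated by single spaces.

00001011 01010111 11001100 01001000 00101001 00111100 10100101 11010111 00100100 10110111

ea ^ e1 = 0b
27 ^ 70 = 57
ad ^ 61 = cc
a7 ^ ef = 48
d6 ^ ff = 29
ae ^ 92 = 3c
42 ^ e7 = a5
46 ^ 91 = d7
3b ^ 1f = 24
9b ^ 2c = b7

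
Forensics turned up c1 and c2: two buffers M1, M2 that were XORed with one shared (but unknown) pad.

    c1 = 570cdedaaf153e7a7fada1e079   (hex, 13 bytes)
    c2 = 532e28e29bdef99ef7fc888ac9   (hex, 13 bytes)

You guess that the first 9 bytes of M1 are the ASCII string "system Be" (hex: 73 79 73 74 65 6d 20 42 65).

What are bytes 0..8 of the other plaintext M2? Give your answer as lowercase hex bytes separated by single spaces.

First, c1 ⊕ c2 = (M1 ⊕ K) ⊕ (M2 ⊕ K) = M1 ⊕ M2, so the key drops out. Then M2 = (M1 ⊕ M2) ⊕ M1 over the first 9 bytes.
byte 0: (57 XOR 53) XOR 73 = 04 XOR 73 = 77
byte 1: (0c XOR 2e) XOR 79 = 22 XOR 79 = 5b
byte 2: (de XOR 28) XOR 73 = f6 XOR 73 = 85
byte 3: (da XOR e2) XOR 74 = 38 XOR 74 = 4c
byte 4: (af XOR 9b) XOR 65 = 34 XOR 65 = 51
byte 5: (15 XOR de) XOR 6d = cb XOR 6d = a6
byte 6: (3e XOR f9) XOR 20 = c7 XOR 20 = e7
byte 7: (7a XOR 9e) XOR 42 = e4 XOR 42 = a6
byte 8: (7f XOR f7) XOR 65 = 88 XOR 65 = ed

77 5b 85 4c 51 a6 e7 a6 ed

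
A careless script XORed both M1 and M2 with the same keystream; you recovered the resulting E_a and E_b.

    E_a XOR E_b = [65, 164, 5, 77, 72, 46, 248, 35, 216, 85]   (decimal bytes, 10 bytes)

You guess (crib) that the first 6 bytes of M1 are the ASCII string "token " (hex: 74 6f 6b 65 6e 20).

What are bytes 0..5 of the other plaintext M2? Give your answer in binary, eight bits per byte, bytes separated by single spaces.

Since E_a ⊕ E_b = M1 ⊕ M2, XORing with the guessed M1 bytes yields the corresponding M2 bytes: M2 = (E_a ⊕ E_b) ⊕ M1.
01000001 ^ 01110100 = 00110101
10100100 ^ 01101111 = 11001011
00000101 ^ 01101011 = 01101110
01001101 ^ 01100101 = 00101000
01001000 ^ 01101110 = 00100110
00101110 ^ 00100000 = 00001110

00110101 11001011 01101110 00101000 00100110 00001110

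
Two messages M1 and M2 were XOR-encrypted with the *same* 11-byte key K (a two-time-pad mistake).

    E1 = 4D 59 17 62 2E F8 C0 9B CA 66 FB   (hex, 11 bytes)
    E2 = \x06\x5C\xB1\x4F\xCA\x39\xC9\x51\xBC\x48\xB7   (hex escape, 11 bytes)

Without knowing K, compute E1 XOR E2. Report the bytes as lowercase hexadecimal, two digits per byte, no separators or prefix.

4b05a62de4c109ca762e4c

E1 ⊕ E2 = (M1 ⊕ K) ⊕ (M2 ⊕ K) = M1 ⊕ M2 — the shared key cancels under XOR.
4d XOR 06 = 4b
59 XOR 5c = 05
17 XOR b1 = a6
62 XOR 4f = 2d
2e XOR ca = e4
f8 XOR 39 = c1
c0 XOR c9 = 09
9b XOR 51 = ca
ca XOR bc = 76
66 XOR 48 = 2e
fb XOR b7 = 4c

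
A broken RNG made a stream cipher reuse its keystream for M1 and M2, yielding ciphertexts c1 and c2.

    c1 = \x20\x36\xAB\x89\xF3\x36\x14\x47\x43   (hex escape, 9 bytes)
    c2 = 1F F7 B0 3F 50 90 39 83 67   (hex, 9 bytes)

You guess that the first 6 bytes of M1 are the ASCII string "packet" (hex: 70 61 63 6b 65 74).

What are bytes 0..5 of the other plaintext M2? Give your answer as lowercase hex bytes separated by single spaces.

4f a0 78 dd c6 d2

First, c1 ⊕ c2 = (M1 ⊕ K) ⊕ (M2 ⊕ K) = M1 ⊕ M2, so the key drops out. Then M2 = (M1 ⊕ M2) ⊕ M1 over the first 6 bytes.
byte 0: (20 XOR 1f) XOR 70 = 3f XOR 70 = 4f
byte 1: (36 XOR f7) XOR 61 = c1 XOR 61 = a0
byte 2: (ab XOR b0) XOR 63 = 1b XOR 63 = 78
byte 3: (89 XOR 3f) XOR 6b = b6 XOR 6b = dd
byte 4: (f3 XOR 50) XOR 65 = a3 XOR 65 = c6
byte 5: (36 XOR 90) XOR 74 = a6 XOR 74 = d2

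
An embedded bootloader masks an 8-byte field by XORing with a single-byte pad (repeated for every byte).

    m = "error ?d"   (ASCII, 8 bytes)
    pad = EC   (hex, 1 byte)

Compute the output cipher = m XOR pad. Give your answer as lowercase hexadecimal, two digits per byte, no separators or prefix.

899e9e839eccd388

The 1-byte key repeats, so the effective keystream is ec ec ec ec ec ec ec ec.
byte 0: 01100101 ⊕ 11101100 = 10001001
byte 1: 01110010 ⊕ 11101100 = 10011110
byte 2: 01110010 ⊕ 11101100 = 10011110
byte 3: 01101111 ⊕ 11101100 = 10000011
byte 4: 01110010 ⊕ 11101100 = 10011110
byte 5: 00100000 ⊕ 11101100 = 11001100
byte 6: 00111111 ⊕ 11101100 = 11010011
byte 7: 01100100 ⊕ 11101100 = 10001000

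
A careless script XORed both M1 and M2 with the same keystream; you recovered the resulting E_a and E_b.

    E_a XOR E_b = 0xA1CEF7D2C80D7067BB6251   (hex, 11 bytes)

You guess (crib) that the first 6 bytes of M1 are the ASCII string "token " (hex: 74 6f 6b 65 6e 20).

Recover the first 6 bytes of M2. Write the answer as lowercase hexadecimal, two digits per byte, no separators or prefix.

Since E_a ⊕ E_b = M1 ⊕ M2, XORing with the guessed M1 bytes yields the corresponding M2 bytes: M2 = (E_a ⊕ E_b) ⊕ M1.
byte 0: 10100001 ⊕ 01110100 = 11010101
byte 1: 11001110 ⊕ 01101111 = 10100001
byte 2: 11110111 ⊕ 01101011 = 10011100
byte 3: 11010010 ⊕ 01100101 = 10110111
byte 4: 11001000 ⊕ 01101110 = 10100110
byte 5: 00001101 ⊕ 00100000 = 00101101

d5a19cb7a62d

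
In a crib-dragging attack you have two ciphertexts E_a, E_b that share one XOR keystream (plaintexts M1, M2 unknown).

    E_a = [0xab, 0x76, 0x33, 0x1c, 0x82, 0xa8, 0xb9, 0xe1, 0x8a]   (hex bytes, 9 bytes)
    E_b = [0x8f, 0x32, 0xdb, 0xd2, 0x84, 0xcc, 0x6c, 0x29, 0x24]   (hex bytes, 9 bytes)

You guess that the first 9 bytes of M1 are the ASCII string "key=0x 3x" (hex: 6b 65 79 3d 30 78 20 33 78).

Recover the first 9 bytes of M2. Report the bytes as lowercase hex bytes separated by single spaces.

First, E_a ⊕ E_b = (M1 ⊕ K) ⊕ (M2 ⊕ K) = M1 ⊕ M2, so the key drops out. Then M2 = (M1 ⊕ M2) ⊕ M1 over the first 9 bytes.
byte 0: (ab ^ 8f) ^ 6b = 24 ^ 6b = 4f
byte 1: (76 ^ 32) ^ 65 = 44 ^ 65 = 21
byte 2: (33 ^ db) ^ 79 = e8 ^ 79 = 91
byte 3: (1c ^ d2) ^ 3d = ce ^ 3d = f3
byte 4: (82 ^ 84) ^ 30 = 06 ^ 30 = 36
byte 5: (a8 ^ cc) ^ 78 = 64 ^ 78 = 1c
byte 6: (b9 ^ 6c) ^ 20 = d5 ^ 20 = f5
byte 7: (e1 ^ 29) ^ 33 = c8 ^ 33 = fb
byte 8: (8a ^ 24) ^ 78 = ae ^ 78 = d6

4f 21 91 f3 36 1c f5 fb d6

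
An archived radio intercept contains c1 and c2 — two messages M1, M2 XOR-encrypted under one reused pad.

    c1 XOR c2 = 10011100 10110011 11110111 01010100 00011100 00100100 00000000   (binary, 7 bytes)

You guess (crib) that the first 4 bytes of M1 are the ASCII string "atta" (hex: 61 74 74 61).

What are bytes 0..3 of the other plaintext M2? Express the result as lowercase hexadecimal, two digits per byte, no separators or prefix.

fdc78335

Since c1 ⊕ c2 = M1 ⊕ M2, XORing with the guessed M1 bytes yields the corresponding M2 bytes: M2 = (c1 ⊕ c2) ⊕ M1.
10011100 XOR 01100001 = 11111101
10110011 XOR 01110100 = 11000111
11110111 XOR 01110100 = 10000011
01010100 XOR 01100001 = 00110101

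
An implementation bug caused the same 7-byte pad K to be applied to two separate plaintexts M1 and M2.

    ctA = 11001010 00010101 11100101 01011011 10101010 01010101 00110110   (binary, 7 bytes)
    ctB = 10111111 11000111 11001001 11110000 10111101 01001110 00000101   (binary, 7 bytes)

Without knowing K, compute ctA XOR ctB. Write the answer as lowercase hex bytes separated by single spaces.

ctA ⊕ ctB = (M1 ⊕ K) ⊕ (M2 ⊕ K) = M1 ⊕ M2 — the shared key cancels under XOR.
202 ⊕ 191 = 117
 21 ⊕ 199 = 210
229 ⊕ 201 =  44
 91 ⊕ 240 = 171
170 ⊕ 189 =  23
 85 ⊕  78 =  27
 54 ⊕   5 =  51

75 d2 2c ab 17 1b 33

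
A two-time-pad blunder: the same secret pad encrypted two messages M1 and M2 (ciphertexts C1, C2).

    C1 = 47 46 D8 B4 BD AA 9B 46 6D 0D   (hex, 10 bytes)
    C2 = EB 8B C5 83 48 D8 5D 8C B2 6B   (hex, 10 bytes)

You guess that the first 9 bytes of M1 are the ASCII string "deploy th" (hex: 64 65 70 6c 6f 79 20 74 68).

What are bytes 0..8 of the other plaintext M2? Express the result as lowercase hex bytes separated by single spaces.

c8 a8 6d 5b 9a 0b e6 be b7

First, C1 ⊕ C2 = (M1 ⊕ K) ⊕ (M2 ⊕ K) = M1 ⊕ M2, so the key drops out. Then M2 = (M1 ⊕ M2) ⊕ M1 over the first 9 bytes.
byte 0: (47 ^ eb) ^ 64 = ac ^ 64 = c8
byte 1: (46 ^ 8b) ^ 65 = cd ^ 65 = a8
byte 2: (d8 ^ c5) ^ 70 = 1d ^ 70 = 6d
byte 3: (b4 ^ 83) ^ 6c = 37 ^ 6c = 5b
byte 4: (bd ^ 48) ^ 6f = f5 ^ 6f = 9a
byte 5: (aa ^ d8) ^ 79 = 72 ^ 79 = 0b
byte 6: (9b ^ 5d) ^ 20 = c6 ^ 20 = e6
byte 7: (46 ^ 8c) ^ 74 = ca ^ 74 = be
byte 8: (6d ^ b2) ^ 68 = df ^ 68 = b7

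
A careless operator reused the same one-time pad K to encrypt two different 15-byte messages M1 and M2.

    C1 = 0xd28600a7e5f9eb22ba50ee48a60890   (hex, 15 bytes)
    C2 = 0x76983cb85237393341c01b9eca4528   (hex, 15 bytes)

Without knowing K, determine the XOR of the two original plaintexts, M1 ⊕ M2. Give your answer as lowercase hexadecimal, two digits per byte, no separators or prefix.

C1 ⊕ C2 = (M1 ⊕ K) ⊕ (M2 ⊕ K) = M1 ⊕ M2 — the shared key cancels under XOR.
d2 ⊕ 76 = a4
86 ⊕ 98 = 1e
00 ⊕ 3c = 3c
a7 ⊕ b8 = 1f
e5 ⊕ 52 = b7
f9 ⊕ 37 = ce
eb ⊕ 39 = d2
22 ⊕ 33 = 11
ba ⊕ 41 = fb
50 ⊕ c0 = 90
ee ⊕ 1b = f5
48 ⊕ 9e = d6
a6 ⊕ ca = 6c
08 ⊕ 45 = 4d
90 ⊕ 28 = b8

a41e3c1fb7ced211fb90f5d66c4db8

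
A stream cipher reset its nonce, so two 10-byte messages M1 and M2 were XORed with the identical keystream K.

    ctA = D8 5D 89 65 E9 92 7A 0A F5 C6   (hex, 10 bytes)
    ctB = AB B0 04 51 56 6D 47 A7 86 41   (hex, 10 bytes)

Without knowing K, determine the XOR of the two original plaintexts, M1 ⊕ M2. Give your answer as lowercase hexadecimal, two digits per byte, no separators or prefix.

73ed8d34bfff3dad7387

ctA ⊕ ctB = (M1 ⊕ K) ⊕ (M2 ⊕ K) = M1 ⊕ M2 — the shared key cancels under XOR.
d8 ^ ab = 73
5d ^ b0 = ed
89 ^ 04 = 8d
65 ^ 51 = 34
e9 ^ 56 = bf
92 ^ 6d = ff
7a ^ 47 = 3d
0a ^ a7 = ad
f5 ^ 86 = 73
c6 ^ 41 = 87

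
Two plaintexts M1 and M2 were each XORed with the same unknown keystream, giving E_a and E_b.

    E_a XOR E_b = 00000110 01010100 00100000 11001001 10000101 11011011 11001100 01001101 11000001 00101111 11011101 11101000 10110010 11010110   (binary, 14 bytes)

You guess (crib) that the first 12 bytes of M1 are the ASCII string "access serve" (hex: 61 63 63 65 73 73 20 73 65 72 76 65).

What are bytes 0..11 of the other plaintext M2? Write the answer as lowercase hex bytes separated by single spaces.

67 37 43 ac f6 a8 ec 3e a4 5d ab 8d

Since E_a ⊕ E_b = M1 ⊕ M2, XORing with the guessed M1 bytes yields the corresponding M2 bytes: M2 = (E_a ⊕ E_b) ⊕ M1.
06 XOR 61 = 67
54 XOR 63 = 37
20 XOR 63 = 43
c9 XOR 65 = ac
85 XOR 73 = f6
db XOR 73 = a8
cc XOR 20 = ec
4d XOR 73 = 3e
c1 XOR 65 = a4
2f XOR 72 = 5d
dd XOR 76 = ab
e8 XOR 65 = 8d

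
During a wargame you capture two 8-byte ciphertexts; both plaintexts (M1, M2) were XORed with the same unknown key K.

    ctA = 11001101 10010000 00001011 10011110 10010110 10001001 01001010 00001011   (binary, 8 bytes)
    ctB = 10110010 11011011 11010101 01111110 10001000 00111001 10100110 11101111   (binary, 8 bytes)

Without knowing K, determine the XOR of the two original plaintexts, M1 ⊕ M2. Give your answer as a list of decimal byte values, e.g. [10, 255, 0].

ctA ⊕ ctB = (M1 ⊕ K) ⊕ (M2 ⊕ K) = M1 ⊕ M2 — the shared key cancels under XOR.
cd ^ b2 = 7f
90 ^ db = 4b
0b ^ d5 = de
9e ^ 7e = e0
96 ^ 88 = 1e
89 ^ 39 = b0
4a ^ a6 = ec
0b ^ ef = e4

[127, 75, 222, 224, 30, 176, 236, 228]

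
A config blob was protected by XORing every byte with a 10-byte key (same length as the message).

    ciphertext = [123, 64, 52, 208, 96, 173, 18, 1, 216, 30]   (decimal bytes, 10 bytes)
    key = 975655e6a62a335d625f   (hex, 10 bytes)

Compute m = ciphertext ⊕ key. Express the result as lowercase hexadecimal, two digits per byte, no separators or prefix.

ec166136c687215cba41

7b xor 97 = ec
40 xor 56 = 16
34 xor 55 = 61
d0 xor e6 = 36
60 xor a6 = c6
ad xor 2a = 87
12 xor 33 = 21
01 xor 5d = 5c
d8 xor 62 = ba
1e xor 5f = 41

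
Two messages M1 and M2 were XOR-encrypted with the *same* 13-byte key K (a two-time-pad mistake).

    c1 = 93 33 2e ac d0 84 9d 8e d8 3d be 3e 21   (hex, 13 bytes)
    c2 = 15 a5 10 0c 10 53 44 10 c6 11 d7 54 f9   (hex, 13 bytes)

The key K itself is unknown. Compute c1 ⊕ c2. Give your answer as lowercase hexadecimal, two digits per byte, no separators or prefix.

86963ea0c0d7d99e1e2c696ad8

c1 ⊕ c2 = (M1 ⊕ K) ⊕ (M2 ⊕ K) = M1 ⊕ M2 — the shared key cancels under XOR.
byte 0: 147 XOR  21 = 134
byte 1:  51 XOR 165 = 150
byte 2:  46 XOR  16 =  62
byte 3: 172 XOR  12 = 160
byte 4: 208 XOR  16 = 192
byte 5: 132 XOR  83 = 215
byte 6: 157 XOR  68 = 217
byte 7: 142 XOR  16 = 158
byte 8: 216 XOR 198 =  30
byte 9:  61 XOR  17 =  44
byte 10: 190 XOR 215 = 105
byte 11:  62 XOR  84 = 106
byte 12:  33 XOR 249 = 216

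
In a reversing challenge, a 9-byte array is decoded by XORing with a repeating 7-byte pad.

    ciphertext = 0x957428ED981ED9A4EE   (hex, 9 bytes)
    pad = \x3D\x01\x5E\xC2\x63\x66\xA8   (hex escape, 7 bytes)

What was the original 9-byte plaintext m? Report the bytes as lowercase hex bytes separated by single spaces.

The 7-byte key repeats, so the effective keystream is 3d 01 5e c2 63 66 a8 3d 01.
byte 0: 95 ⊕ 3d = a8
byte 1: 74 ⊕ 01 = 75
byte 2: 28 ⊕ 5e = 76
byte 3: ed ⊕ c2 = 2f
byte 4: 98 ⊕ 63 = fb
byte 5: 1e ⊕ 66 = 78
byte 6: d9 ⊕ a8 = 71
byte 7: a4 ⊕ 3d = 99
byte 8: ee ⊕ 01 = ef

a8 75 76 2f fb 78 71 99 ef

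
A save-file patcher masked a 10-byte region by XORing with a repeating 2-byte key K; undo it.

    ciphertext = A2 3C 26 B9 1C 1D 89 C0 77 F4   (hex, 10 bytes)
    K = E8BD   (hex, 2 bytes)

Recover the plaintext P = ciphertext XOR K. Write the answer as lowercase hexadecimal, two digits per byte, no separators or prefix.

The 2-byte key repeats, so the effective keystream is e8 bd e8 bd e8 bd e8 bd e8 bd.
byte 0: 10100010 XOR 11101000 = 01001010
byte 1: 00111100 XOR 10111101 = 10000001
byte 2: 00100110 XOR 11101000 = 11001110
byte 3: 10111001 XOR 10111101 = 00000100
byte 4: 00011100 XOR 11101000 = 11110100
byte 5: 00011101 XOR 10111101 = 10100000
byte 6: 10001001 XOR 11101000 = 01100001
byte 7: 11000000 XOR 10111101 = 01111101
byte 8: 01110111 XOR 11101000 = 10011111
byte 9: 11110100 XOR 10111101 = 01001001

4a81ce04f4a0617d9f49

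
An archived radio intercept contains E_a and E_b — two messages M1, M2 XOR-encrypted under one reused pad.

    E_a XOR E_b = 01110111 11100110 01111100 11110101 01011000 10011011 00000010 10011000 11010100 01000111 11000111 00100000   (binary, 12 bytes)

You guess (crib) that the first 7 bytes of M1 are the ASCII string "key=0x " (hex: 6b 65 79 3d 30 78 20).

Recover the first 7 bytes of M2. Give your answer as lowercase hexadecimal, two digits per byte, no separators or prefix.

Since E_a ⊕ E_b = M1 ⊕ M2, XORing with the guessed M1 bytes yields the corresponding M2 bytes: M2 = (E_a ⊕ E_b) ⊕ M1.
77 XOR 6b = 1c
e6 XOR 65 = 83
7c XOR 79 = 05
f5 XOR 3d = c8
58 XOR 30 = 68
9b XOR 78 = e3
02 XOR 20 = 22

1c8305c868e322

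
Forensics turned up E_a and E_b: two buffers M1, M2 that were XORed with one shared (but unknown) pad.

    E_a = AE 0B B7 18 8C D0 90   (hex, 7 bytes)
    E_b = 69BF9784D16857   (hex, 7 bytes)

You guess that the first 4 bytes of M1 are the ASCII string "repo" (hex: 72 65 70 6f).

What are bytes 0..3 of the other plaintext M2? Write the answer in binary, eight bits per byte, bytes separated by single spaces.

10110101 11010001 01010000 11110011

First, E_a ⊕ E_b = (M1 ⊕ K) ⊕ (M2 ⊕ K) = M1 ⊕ M2, so the key drops out. Then M2 = (M1 ⊕ M2) ⊕ M1 over the first 4 bytes.
byte 0: (ae XOR 69) XOR 72 = c7 XOR 72 = b5
byte 1: (0b XOR bf) XOR 65 = b4 XOR 65 = d1
byte 2: (b7 XOR 97) XOR 70 = 20 XOR 70 = 50
byte 3: (18 XOR 84) XOR 6f = 9c XOR 6f = f3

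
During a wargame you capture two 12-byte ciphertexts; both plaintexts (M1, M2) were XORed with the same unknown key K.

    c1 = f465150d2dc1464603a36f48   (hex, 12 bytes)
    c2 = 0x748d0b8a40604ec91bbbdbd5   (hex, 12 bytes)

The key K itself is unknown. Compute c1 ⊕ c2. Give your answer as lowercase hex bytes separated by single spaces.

c1 ⊕ c2 = (M1 ⊕ K) ⊕ (M2 ⊕ K) = M1 ⊕ M2 — the shared key cancels under XOR.
11110100 ⊕ 01110100 = 10000000
01100101 ⊕ 10001101 = 11101000
00010101 ⊕ 00001011 = 00011110
00001101 ⊕ 10001010 = 10000111
00101101 ⊕ 01000000 = 01101101
11000001 ⊕ 01100000 = 10100001
01000110 ⊕ 01001110 = 00001000
01000110 ⊕ 11001001 = 10001111
00000011 ⊕ 00011011 = 00011000
10100011 ⊕ 10111011 = 00011000
01101111 ⊕ 11011011 = 10110100
01001000 ⊕ 11010101 = 10011101

80 e8 1e 87 6d a1 08 8f 18 18 b4 9d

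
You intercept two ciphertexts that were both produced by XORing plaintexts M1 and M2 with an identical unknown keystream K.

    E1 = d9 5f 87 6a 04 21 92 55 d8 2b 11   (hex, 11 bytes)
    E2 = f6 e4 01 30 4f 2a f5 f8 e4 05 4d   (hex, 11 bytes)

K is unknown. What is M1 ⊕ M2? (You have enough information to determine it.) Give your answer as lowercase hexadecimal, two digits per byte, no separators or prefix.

E1 ⊕ E2 = (M1 ⊕ K) ⊕ (M2 ⊕ K) = M1 ⊕ M2 — the shared key cancels under XOR.
byte 0: d9 ^ f6 = 2f
byte 1: 5f ^ e4 = bb
byte 2: 87 ^ 01 = 86
byte 3: 6a ^ 30 = 5a
byte 4: 04 ^ 4f = 4b
byte 5: 21 ^ 2a = 0b
byte 6: 92 ^ f5 = 67
byte 7: 55 ^ f8 = ad
byte 8: d8 ^ e4 = 3c
byte 9: 2b ^ 05 = 2e
byte 10: 11 ^ 4d = 5c

2fbb865a4b0b67ad3c2e5c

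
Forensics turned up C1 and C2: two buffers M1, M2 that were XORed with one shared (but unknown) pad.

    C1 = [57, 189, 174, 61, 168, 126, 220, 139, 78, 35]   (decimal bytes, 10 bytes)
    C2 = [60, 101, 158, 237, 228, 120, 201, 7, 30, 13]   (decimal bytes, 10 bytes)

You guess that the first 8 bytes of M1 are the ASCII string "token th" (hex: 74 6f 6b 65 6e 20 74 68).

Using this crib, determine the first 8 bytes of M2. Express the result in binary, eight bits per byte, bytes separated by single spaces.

01110001 10110111 01011011 10110101 00100010 00100110 01100001 11100100

First, C1 ⊕ C2 = (M1 ⊕ K) ⊕ (M2 ⊕ K) = M1 ⊕ M2, so the key drops out. Then M2 = (M1 ⊕ M2) ⊕ M1 over the first 8 bytes.
byte 0: (39 ⊕ 3c) ⊕ 74 = 05 ⊕ 74 = 71
byte 1: (bd ⊕ 65) ⊕ 6f = d8 ⊕ 6f = b7
byte 2: (ae ⊕ 9e) ⊕ 6b = 30 ⊕ 6b = 5b
byte 3: (3d ⊕ ed) ⊕ 65 = d0 ⊕ 65 = b5
byte 4: (a8 ⊕ e4) ⊕ 6e = 4c ⊕ 6e = 22
byte 5: (7e ⊕ 78) ⊕ 20 = 06 ⊕ 20 = 26
byte 6: (dc ⊕ c9) ⊕ 74 = 15 ⊕ 74 = 61
byte 7: (8b ⊕ 07) ⊕ 68 = 8c ⊕ 68 = e4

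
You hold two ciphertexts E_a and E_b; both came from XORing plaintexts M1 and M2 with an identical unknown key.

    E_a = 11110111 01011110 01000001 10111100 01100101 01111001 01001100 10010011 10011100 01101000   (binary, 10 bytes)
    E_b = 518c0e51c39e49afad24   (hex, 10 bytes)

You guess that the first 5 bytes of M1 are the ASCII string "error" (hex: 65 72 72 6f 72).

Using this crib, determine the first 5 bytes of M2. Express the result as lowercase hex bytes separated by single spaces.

First, E_a ⊕ E_b = (M1 ⊕ K) ⊕ (M2 ⊕ K) = M1 ⊕ M2, so the key drops out. Then M2 = (M1 ⊕ M2) ⊕ M1 over the first 5 bytes.
byte 0: (f7 ⊕ 51) ⊕ 65 = a6 ⊕ 65 = c3
byte 1: (5e ⊕ 8c) ⊕ 72 = d2 ⊕ 72 = a0
byte 2: (41 ⊕ 0e) ⊕ 72 = 4f ⊕ 72 = 3d
byte 3: (bc ⊕ 51) ⊕ 6f = ed ⊕ 6f = 82
byte 4: (65 ⊕ c3) ⊕ 72 = a6 ⊕ 72 = d4

c3 a0 3d 82 d4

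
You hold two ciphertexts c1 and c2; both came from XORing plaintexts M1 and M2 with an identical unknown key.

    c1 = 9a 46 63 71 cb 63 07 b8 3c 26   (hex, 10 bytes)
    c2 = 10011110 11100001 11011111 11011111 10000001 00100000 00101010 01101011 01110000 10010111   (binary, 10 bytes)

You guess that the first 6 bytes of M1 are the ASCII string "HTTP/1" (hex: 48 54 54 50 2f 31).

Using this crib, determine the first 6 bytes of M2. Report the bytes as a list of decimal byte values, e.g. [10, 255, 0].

[76, 243, 232, 254, 101, 114]

First, c1 ⊕ c2 = (M1 ⊕ K) ⊕ (M2 ⊕ K) = M1 ⊕ M2, so the key drops out. Then M2 = (M1 ⊕ M2) ⊕ M1 over the first 6 bytes.
byte 0: (9a XOR 9e) XOR 48 = 04 XOR 48 = 4c
byte 1: (46 XOR e1) XOR 54 = a7 XOR 54 = f3
byte 2: (63 XOR df) XOR 54 = bc XOR 54 = e8
byte 3: (71 XOR df) XOR 50 = ae XOR 50 = fe
byte 4: (cb XOR 81) XOR 2f = 4a XOR 2f = 65
byte 5: (63 XOR 20) XOR 31 = 43 XOR 31 = 72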